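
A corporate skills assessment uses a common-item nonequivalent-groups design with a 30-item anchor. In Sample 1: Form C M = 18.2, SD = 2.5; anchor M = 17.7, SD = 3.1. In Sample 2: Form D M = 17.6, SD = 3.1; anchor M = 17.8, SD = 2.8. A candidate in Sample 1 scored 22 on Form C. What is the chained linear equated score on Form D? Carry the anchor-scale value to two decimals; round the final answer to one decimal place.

22.7

Form C → anchor (Sample 1): v = (3.1/2.5)(22 − 18.2) + 17.7 = 22.41
anchor → Form D (Sample 2): y = (3.1/2.8)(22.41 − 17.8) + 17.6 = 22.7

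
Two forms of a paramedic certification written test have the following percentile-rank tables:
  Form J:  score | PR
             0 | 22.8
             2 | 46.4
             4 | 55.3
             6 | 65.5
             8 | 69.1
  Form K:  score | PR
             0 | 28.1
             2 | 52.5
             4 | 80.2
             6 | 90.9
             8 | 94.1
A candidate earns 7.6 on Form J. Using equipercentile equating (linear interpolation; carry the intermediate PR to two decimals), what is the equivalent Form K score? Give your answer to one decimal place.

3.1

PR of 7.6 on Form J: 65.5 + (7.6 − 6)/(8 − 6) × (69.1 − 65.5) = 68.38
On Form K, PR 68.38 falls between score 2 (PR 52.5) and 4 (PR 80.2).
Interpolate: 2 + (68.38 − 52.5)/(80.2 − 52.5) × (4 − 2) = 3.1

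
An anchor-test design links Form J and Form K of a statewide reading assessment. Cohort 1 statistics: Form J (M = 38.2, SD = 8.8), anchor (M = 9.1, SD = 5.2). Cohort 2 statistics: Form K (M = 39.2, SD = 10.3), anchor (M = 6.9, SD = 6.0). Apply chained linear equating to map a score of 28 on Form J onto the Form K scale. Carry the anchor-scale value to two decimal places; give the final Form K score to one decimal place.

Form J → anchor (Cohort 1): v = (5.2/8.8)(28 − 38.2) + 9.1 = 3.07
anchor → Form K (Cohort 2): y = (10.3/6.0)(3.07 − 6.9) + 39.2 = 32.6

32.6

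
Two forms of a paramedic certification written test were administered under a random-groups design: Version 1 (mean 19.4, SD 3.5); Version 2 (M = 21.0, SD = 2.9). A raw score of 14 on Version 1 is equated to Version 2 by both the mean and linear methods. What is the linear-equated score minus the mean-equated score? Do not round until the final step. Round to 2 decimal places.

Mean-equated: 14 + (21.0 − 19.4) = 15.60
Linear-equated: (2.9/3.5)(14 − 19.4) + 21.0 = 16.526
Difference = 16.526 − 15.60 = 0.93

0.93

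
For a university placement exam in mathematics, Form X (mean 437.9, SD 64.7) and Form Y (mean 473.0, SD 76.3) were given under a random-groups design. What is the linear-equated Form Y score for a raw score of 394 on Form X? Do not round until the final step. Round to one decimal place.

421.2

Linear equating: y = (SD_Y/SD_X)(x − M_X) + M_Y
y = (76.3/64.7)(394 − 437.9) + 473.0
y = 1.179289 × -43.9 + 473.0 = -51.7708 + 473.0 = 421.2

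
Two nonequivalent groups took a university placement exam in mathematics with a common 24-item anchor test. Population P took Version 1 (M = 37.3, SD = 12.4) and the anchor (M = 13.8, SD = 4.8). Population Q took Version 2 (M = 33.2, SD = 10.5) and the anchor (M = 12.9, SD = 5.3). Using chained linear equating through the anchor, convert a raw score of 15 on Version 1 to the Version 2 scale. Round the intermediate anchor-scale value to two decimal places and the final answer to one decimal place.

17.9

Version 1 → anchor (Population P): v = (4.8/12.4)(15 − 37.3) + 13.8 = 5.17
anchor → Version 2 (Population Q): y = (10.5/5.3)(5.17 − 12.9) + 33.2 = 17.9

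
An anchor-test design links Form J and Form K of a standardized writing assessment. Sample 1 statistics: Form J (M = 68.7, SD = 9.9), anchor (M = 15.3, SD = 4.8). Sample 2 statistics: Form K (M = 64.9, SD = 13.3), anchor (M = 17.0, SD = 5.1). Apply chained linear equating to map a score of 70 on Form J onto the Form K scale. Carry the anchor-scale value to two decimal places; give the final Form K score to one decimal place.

62.1

Form J → anchor (Sample 1): v = (4.8/9.9)(70 − 68.7) + 15.3 = 15.93
anchor → Form K (Sample 2): y = (13.3/5.1)(15.93 − 17.0) + 64.9 = 62.1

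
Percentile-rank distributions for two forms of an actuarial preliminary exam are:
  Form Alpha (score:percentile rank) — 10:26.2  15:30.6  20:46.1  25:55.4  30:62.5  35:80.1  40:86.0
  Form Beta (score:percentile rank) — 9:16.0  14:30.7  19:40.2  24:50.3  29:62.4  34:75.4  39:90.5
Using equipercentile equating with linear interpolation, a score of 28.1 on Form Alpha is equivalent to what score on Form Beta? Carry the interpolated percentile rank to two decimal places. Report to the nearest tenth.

27.9

PR of 28.1 on Form Alpha: 55.4 + (28.1 − 25)/(30 − 25) × (62.5 − 55.4) = 59.80
On Form Beta, PR 59.80 falls between score 24 (PR 50.3) and 29 (PR 62.4).
Interpolate: 24 + (59.80 − 50.3)/(62.4 − 50.3) × (29 − 24) = 27.9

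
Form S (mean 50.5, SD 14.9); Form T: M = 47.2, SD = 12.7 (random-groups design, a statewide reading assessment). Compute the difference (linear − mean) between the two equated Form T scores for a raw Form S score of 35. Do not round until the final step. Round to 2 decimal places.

Mean-equated: 35 + (47.2 − 50.5) = 31.70
Linear-equated: (12.7/14.9)(35 − 50.5) + 47.2 = 33.989
Difference = 33.989 − 31.70 = 2.29

2.29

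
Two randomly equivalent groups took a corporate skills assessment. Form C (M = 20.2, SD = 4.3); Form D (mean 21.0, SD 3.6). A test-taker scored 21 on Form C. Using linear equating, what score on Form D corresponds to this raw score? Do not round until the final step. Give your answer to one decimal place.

Linear equating: y = (SD_Y/SD_X)(x − M_X) + M_Y
y = (3.6/4.3)(21 − 20.2) + 21.0
y = 0.837209 × 0.8 + 21.0 = 0.6698 + 21.0 = 21.7

21.7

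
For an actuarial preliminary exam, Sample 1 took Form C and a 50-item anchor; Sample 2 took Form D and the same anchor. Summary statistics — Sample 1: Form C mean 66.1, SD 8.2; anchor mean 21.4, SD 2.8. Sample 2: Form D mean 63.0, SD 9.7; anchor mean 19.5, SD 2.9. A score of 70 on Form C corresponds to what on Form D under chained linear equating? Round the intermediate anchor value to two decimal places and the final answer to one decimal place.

Form C → anchor (Sample 1): v = (2.8/8.2)(70 − 66.1) + 21.4 = 22.73
anchor → Form D (Sample 2): y = (9.7/2.9)(22.73 − 19.5) + 63.0 = 73.8

73.8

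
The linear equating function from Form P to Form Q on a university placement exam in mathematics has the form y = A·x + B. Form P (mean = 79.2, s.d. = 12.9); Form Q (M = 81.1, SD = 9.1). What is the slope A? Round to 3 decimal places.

A = SD_Y / SD_X = 9.1 / 12.9 = 0.705

0.705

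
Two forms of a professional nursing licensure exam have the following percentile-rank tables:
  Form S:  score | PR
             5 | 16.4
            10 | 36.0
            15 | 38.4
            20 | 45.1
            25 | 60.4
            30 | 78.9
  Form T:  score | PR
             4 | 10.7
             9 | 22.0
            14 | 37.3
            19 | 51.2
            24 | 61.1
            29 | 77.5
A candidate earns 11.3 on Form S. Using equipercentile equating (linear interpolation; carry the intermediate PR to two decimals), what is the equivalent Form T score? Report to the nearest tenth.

13.8

PR of 11.3 on Form S: 36.0 + (11.3 − 10)/(15 − 10) × (38.4 − 36.0) = 36.62
On Form T, PR 36.62 falls between score 9 (PR 22.0) and 14 (PR 37.3).
Interpolate: 9 + (36.62 − 22.0)/(37.3 − 22.0) × (14 − 9) = 13.8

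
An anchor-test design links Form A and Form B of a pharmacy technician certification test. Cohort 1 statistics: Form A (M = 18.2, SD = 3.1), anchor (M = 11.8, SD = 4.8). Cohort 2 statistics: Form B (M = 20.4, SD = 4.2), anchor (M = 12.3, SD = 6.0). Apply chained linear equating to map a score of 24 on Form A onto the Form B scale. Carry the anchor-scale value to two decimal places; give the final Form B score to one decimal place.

Form A → anchor (Cohort 1): v = (4.8/3.1)(24 − 18.2) + 11.8 = 20.78
anchor → Form B (Cohort 2): y = (4.2/6.0)(20.78 − 12.3) + 20.4 = 26.3

26.3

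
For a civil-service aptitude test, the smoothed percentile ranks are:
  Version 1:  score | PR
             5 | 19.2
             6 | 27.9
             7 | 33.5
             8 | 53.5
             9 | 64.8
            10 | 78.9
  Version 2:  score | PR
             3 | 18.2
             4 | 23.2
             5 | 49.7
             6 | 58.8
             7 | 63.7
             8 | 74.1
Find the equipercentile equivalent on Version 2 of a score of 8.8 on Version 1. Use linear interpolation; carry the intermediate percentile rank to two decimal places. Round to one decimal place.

6.8

PR of 8.8 on Version 1: 53.5 + (8.8 − 8)/(9 − 8) × (64.8 − 53.5) = 62.54
On Version 2, PR 62.54 falls between score 6 (PR 58.8) and 7 (PR 63.7).
Interpolate: 6 + (62.54 − 58.8)/(63.7 − 58.8) × (7 − 6) = 6.8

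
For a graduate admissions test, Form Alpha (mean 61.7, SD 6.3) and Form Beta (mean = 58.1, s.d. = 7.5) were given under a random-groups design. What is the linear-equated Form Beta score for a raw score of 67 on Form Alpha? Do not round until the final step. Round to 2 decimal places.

64.41

Linear equating: y = (SD_Y/SD_X)(x − M_X) + M_Y
y = (7.5/6.3)(67 − 61.7) + 58.1
y = 1.190476 × 5.3 + 58.1 = 6.3095 + 58.1 = 64.41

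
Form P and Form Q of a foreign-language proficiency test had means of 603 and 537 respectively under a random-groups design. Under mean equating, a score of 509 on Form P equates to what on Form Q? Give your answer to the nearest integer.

Mean equating: y = x + (M_Y − M_X) = 509 + (537 − 603) = 443

443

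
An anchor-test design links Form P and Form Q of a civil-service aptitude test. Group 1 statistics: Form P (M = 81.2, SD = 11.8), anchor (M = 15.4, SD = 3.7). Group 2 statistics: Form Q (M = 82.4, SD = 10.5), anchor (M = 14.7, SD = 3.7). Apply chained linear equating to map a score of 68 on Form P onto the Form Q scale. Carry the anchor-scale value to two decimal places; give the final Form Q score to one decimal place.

72.6

Form P → anchor (Group 1): v = (3.7/11.8)(68 − 81.2) + 15.4 = 11.26
anchor → Form Q (Group 2): y = (10.5/3.7)(11.26 − 14.7) + 82.4 = 72.6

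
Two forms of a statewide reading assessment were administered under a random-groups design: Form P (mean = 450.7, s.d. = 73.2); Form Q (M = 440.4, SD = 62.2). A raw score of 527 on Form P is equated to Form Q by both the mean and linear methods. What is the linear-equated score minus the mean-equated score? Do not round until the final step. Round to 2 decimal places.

-11.47

Mean-equated: 527 + (440.4 − 450.7) = 516.70
Linear-equated: (62.2/73.2)(527 − 450.7) + 440.4 = 505.234
Difference = 505.234 − 516.70 = -11.47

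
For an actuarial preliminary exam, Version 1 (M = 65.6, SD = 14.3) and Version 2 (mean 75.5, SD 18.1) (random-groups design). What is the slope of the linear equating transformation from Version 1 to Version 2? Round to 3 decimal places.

A = SD_Y / SD_X = 18.1 / 14.3 = 1.266

1.266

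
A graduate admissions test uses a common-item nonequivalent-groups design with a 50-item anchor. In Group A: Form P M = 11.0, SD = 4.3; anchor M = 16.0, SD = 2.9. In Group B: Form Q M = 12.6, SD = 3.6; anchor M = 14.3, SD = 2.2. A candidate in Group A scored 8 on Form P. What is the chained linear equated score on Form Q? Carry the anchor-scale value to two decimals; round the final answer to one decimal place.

Form P → anchor (Group A): v = (2.9/4.3)(8 − 11.0) + 16.0 = 13.98
anchor → Form Q (Group B): y = (3.6/2.2)(13.98 − 14.3) + 12.6 = 12.1

12.1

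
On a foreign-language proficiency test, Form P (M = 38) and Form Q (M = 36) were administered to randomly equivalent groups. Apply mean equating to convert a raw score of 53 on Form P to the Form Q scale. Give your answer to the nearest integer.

Mean equating: y = x + (M_Y − M_X) = 53 + (36 − 38) = 51

51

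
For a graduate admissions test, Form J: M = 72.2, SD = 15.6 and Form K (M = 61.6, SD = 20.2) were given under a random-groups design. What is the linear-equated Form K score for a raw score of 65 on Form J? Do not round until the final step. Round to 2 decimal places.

52.28

Linear equating: y = (SD_Y/SD_X)(x − M_X) + M_Y
y = (20.2/15.6)(65 − 72.2) + 61.6
y = 1.294872 × -7.2 + 61.6 = -9.3231 + 61.6 = 52.28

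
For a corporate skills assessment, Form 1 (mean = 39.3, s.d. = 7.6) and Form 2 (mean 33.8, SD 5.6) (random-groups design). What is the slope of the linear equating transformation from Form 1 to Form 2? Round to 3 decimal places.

A = SD_Y / SD_X = 5.6 / 7.6 = 0.737

0.737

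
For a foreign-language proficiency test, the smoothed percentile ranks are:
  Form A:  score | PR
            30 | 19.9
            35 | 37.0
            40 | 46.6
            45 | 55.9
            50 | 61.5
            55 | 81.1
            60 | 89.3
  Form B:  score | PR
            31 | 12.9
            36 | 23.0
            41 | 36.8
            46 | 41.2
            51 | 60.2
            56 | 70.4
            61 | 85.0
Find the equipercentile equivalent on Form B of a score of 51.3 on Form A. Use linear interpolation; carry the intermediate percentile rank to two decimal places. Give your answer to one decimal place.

54.1

PR of 51.3 on Form A: 61.5 + (51.3 − 50)/(55 − 50) × (81.1 − 61.5) = 66.60
On Form B, PR 66.60 falls between score 51 (PR 60.2) and 56 (PR 70.4).
Interpolate: 51 + (66.60 − 60.2)/(70.4 − 60.2) × (56 − 51) = 54.1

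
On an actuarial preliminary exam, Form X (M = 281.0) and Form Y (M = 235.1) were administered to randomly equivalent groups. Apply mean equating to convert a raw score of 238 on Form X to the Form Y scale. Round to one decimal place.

Mean equating: y = x + (M_Y − M_X) = 238 + (235.1 − 281.0) = 192.1

192.1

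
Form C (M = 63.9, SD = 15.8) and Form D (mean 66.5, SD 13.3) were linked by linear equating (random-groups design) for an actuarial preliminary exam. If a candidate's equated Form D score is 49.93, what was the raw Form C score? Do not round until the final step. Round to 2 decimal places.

Invert y = (SD_Y/SD_X)(x − M_X) + M_Y:
x = (SD_X/SD_Y)(y − M_Y) + M_X = (15.8/13.3)(49.93 − 66.5) + 63.9
x = 1.187970 × -16.570 + 63.9 = 44.22

44.22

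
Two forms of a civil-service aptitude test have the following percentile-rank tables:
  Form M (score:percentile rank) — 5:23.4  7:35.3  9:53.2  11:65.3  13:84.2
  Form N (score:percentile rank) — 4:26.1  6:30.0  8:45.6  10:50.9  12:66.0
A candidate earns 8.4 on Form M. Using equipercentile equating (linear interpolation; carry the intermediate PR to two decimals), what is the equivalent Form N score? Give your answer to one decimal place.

PR of 8.4 on Form M: 35.3 + (8.4 − 7)/(9 − 7) × (53.2 − 35.3) = 47.83
On Form N, PR 47.83 falls between score 8 (PR 45.6) and 10 (PR 50.9).
Interpolate: 8 + (47.83 − 45.6)/(50.9 − 45.6) × (10 − 8) = 8.8

8.8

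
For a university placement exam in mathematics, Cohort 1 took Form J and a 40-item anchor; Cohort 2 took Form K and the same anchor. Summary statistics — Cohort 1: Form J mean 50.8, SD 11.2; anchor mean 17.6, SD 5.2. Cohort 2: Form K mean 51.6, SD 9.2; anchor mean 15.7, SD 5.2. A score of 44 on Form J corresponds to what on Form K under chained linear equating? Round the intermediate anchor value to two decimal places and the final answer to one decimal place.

Form J → anchor (Cohort 1): v = (5.2/11.2)(44 − 50.8) + 17.6 = 14.44
anchor → Form K (Cohort 2): y = (9.2/5.2)(14.44 − 15.7) + 51.6 = 49.4

49.4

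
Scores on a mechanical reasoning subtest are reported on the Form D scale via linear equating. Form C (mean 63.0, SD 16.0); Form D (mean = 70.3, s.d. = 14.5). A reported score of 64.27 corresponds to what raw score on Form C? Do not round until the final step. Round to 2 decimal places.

Invert y = (SD_Y/SD_X)(x − M_X) + M_Y:
x = (SD_X/SD_Y)(y − M_Y) + M_X = (16.0/14.5)(64.27 − 70.3) + 63.0
x = 1.103448 × -6.030 + 63.0 = 56.35

56.35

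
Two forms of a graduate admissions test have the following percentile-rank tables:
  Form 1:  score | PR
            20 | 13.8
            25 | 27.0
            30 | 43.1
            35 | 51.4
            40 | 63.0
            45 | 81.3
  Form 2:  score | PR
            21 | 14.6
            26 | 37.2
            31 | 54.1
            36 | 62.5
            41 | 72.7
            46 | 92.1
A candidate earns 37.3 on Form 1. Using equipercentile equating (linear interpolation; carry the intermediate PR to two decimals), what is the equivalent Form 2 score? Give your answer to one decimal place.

32.6

PR of 37.3 on Form 1: 51.4 + (37.3 − 35)/(40 − 35) × (63.0 − 51.4) = 56.74
On Form 2, PR 56.74 falls between score 31 (PR 54.1) and 36 (PR 62.5).
Interpolate: 31 + (56.74 − 54.1)/(62.5 − 54.1) × (36 − 31) = 32.6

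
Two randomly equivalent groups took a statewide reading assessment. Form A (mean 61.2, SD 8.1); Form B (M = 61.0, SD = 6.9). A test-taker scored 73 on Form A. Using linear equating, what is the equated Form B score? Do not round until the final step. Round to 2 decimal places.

Linear equating: y = (SD_Y/SD_X)(x − M_X) + M_Y
y = (6.9/8.1)(73 − 61.2) + 61.0
y = 0.851852 × 11.8 + 61.0 = 10.0519 + 61.0 = 71.05

71.05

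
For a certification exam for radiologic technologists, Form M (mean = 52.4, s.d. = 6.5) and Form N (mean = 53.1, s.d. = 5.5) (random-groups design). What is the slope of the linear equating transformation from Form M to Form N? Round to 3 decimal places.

A = SD_Y / SD_X = 5.5 / 6.5 = 0.846

0.846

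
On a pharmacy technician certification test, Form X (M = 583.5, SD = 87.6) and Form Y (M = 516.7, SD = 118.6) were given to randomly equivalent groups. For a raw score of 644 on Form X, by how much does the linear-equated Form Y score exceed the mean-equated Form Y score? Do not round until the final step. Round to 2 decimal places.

Mean-equated: 644 + (516.7 − 583.5) = 577.20
Linear-equated: (118.6/87.6)(644 − 583.5) + 516.7 = 598.610
Difference = 598.610 − 577.20 = 21.41

21.41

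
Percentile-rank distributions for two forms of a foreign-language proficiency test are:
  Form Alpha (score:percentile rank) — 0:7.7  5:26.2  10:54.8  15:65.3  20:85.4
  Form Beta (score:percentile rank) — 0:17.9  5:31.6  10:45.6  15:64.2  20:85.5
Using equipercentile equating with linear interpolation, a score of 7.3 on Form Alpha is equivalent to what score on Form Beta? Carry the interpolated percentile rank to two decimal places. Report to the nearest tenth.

7.8

PR of 7.3 on Form Alpha: 26.2 + (7.3 − 5)/(10 − 5) × (54.8 − 26.2) = 39.36
On Form Beta, PR 39.36 falls between score 5 (PR 31.6) and 10 (PR 45.6).
Interpolate: 5 + (39.36 − 31.6)/(45.6 − 31.6) × (10 − 5) = 7.8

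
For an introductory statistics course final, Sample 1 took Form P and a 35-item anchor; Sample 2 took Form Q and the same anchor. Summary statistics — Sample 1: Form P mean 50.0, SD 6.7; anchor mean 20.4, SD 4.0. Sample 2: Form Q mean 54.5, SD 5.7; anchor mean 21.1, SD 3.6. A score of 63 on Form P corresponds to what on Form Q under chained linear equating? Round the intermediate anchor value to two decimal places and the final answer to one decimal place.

Form P → anchor (Sample 1): v = (4.0/6.7)(63 − 50.0) + 20.4 = 28.16
anchor → Form Q (Sample 2): y = (5.7/3.6)(28.16 − 21.1) + 54.5 = 65.7

65.7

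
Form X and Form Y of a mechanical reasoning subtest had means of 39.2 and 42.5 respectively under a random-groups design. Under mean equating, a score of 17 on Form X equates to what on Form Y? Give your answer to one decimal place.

Mean equating: y = x + (M_Y − M_X) = 17 + (42.5 − 39.2) = 20.3

20.3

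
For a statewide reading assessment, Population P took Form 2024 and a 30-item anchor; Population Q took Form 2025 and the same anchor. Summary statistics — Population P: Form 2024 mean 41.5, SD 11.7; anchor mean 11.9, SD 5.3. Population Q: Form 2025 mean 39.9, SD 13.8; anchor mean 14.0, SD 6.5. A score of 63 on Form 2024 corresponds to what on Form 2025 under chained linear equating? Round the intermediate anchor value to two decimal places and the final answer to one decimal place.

56.1

Form 2024 → anchor (Population P): v = (5.3/11.7)(63 − 41.5) + 11.9 = 21.64
anchor → Form 2025 (Population Q): y = (13.8/6.5)(21.64 − 14.0) + 39.9 = 56.1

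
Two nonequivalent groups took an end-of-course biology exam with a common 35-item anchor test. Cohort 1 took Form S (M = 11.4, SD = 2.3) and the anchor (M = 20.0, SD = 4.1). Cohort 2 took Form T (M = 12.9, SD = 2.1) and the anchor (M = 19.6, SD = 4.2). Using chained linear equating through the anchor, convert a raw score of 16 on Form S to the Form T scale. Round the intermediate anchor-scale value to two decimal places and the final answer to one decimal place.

Form S → anchor (Cohort 1): v = (4.1/2.3)(16 − 11.4) + 20.0 = 28.20
anchor → Form T (Cohort 2): y = (2.1/4.2)(28.20 − 19.6) + 12.9 = 17.2

17.2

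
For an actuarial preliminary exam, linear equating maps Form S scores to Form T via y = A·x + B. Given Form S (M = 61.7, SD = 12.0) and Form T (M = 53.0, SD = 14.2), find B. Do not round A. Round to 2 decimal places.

A = SD_Y / SD_X = 14.2 / 12.0 = 1.183333
B = M_Y − A·M_X = 53.0 − 1.183333 × 61.7 = -20.01

-20.01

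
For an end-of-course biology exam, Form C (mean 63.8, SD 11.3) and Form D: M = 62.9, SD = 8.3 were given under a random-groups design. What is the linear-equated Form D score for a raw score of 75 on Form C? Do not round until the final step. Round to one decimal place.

71.1

Linear equating: y = (SD_Y/SD_X)(x − M_X) + M_Y
y = (8.3/11.3)(75 − 63.8) + 62.9
y = 0.734513 × 11.2 + 62.9 = 8.2265 + 62.9 = 71.1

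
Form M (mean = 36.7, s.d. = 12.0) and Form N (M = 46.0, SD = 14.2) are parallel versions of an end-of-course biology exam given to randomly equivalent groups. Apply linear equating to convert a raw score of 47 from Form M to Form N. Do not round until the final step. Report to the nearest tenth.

Linear equating: y = (SD_Y/SD_X)(x − M_X) + M_Y
y = (14.2/12.0)(47 − 36.7) + 46.0
y = 1.183333 × 10.3 + 46.0 = 12.1883 + 46.0 = 58.2

58.2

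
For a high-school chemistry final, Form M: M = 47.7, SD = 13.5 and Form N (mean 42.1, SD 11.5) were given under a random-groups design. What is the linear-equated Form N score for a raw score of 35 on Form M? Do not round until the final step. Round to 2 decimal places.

Linear equating: y = (SD_Y/SD_X)(x − M_X) + M_Y
y = (11.5/13.5)(35 − 47.7) + 42.1
y = 0.851852 × -12.7 + 42.1 = -10.8185 + 42.1 = 31.28

31.28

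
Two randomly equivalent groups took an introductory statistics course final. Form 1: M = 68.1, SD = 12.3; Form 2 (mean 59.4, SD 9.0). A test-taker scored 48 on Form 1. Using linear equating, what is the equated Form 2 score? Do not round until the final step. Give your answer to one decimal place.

44.7

Linear equating: y = (SD_Y/SD_X)(x − M_X) + M_Y
y = (9.0/12.3)(48 − 68.1) + 59.4
y = 0.731707 × -20.1 + 59.4 = -14.7073 + 59.4 = 44.7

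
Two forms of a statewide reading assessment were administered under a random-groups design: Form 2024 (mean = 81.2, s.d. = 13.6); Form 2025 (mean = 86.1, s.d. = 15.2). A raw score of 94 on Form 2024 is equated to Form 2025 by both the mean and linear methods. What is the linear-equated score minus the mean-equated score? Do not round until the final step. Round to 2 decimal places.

1.51

Mean-equated: 94 + (86.1 − 81.2) = 98.90
Linear-equated: (15.2/13.6)(94 − 81.2) + 86.1 = 100.406
Difference = 100.406 − 98.90 = 1.51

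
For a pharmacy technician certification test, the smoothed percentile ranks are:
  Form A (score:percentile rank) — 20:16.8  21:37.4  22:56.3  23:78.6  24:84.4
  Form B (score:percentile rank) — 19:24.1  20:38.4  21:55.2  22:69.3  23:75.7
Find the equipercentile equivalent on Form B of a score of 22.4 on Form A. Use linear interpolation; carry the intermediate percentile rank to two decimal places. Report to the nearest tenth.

21.7

PR of 22.4 on Form A: 56.3 + (22.4 − 22)/(23 − 22) × (78.6 − 56.3) = 65.22
On Form B, PR 65.22 falls between score 21 (PR 55.2) and 22 (PR 69.3).
Interpolate: 21 + (65.22 − 55.2)/(69.3 − 55.2) × (22 − 21) = 21.7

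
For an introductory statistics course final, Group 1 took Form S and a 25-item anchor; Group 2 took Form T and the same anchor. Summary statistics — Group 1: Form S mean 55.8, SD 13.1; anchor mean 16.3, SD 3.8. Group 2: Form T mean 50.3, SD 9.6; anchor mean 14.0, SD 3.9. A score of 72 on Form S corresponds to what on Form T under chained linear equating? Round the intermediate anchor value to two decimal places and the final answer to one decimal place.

Form S → anchor (Group 1): v = (3.8/13.1)(72 − 55.8) + 16.3 = 21.00
anchor → Form T (Group 2): y = (9.6/3.9)(21.00 − 14.0) + 50.3 = 67.5

67.5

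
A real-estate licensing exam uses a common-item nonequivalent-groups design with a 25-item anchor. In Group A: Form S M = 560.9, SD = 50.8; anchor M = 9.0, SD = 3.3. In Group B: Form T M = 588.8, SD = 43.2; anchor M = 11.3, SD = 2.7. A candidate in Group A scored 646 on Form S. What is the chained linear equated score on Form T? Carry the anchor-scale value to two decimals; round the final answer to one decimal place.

Form S → anchor (Group A): v = (3.3/50.8)(646 − 560.9) + 9.0 = 14.53
anchor → Form T (Group B): y = (43.2/2.7)(14.53 − 11.3) + 588.8 = 640.5

640.5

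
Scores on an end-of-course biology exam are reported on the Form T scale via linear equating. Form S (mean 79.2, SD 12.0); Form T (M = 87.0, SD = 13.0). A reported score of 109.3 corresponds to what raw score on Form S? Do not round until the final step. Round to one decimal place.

Invert y = (SD_Y/SD_X)(x − M_X) + M_Y:
x = (SD_X/SD_Y)(y − M_Y) + M_X = (12.0/13.0)(109.3 − 87.0) + 79.2
x = 0.923077 × 22.300 + 79.2 = 99.8

99.8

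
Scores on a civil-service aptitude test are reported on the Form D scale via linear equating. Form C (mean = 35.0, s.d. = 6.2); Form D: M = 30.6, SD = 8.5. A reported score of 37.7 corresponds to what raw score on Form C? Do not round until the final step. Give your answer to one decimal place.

Invert y = (SD_Y/SD_X)(x − M_X) + M_Y:
x = (SD_X/SD_Y)(y − M_Y) + M_X = (6.2/8.5)(37.7 − 30.6) + 35.0
x = 0.729412 × 7.100 + 35.0 = 40.2

40.2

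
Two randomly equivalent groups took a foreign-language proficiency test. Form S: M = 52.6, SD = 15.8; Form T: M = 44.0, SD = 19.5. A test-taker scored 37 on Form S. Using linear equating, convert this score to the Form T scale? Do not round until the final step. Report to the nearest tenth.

24.7

Linear equating: y = (SD_Y/SD_X)(x − M_X) + M_Y
y = (19.5/15.8)(37 − 52.6) + 44.0
y = 1.234177 × -15.6 + 44.0 = -19.2532 + 44.0 = 24.7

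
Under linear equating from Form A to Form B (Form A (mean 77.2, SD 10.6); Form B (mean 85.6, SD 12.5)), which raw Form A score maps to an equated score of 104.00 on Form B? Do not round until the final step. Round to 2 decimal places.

Invert y = (SD_Y/SD_X)(x − M_X) + M_Y:
x = (SD_X/SD_Y)(y − M_Y) + M_X = (10.6/12.5)(104.00 − 85.6) + 77.2
x = 0.848000 × 18.400 + 77.2 = 92.80

92.80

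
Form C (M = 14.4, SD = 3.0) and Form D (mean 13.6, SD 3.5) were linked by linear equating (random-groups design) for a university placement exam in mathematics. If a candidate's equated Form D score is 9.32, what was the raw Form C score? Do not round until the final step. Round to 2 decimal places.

10.73

Invert y = (SD_Y/SD_X)(x − M_X) + M_Y:
x = (SD_X/SD_Y)(y − M_Y) + M_X = (3.0/3.5)(9.32 − 13.6) + 14.4
x = 0.857143 × -4.280 + 14.4 = 10.73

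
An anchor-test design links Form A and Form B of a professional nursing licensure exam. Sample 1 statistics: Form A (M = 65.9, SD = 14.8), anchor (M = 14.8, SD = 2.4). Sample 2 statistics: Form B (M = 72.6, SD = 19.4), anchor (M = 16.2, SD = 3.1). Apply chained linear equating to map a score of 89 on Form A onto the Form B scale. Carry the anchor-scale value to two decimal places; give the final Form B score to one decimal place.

87.3

Form A → anchor (Sample 1): v = (2.4/14.8)(89 − 65.9) + 14.8 = 18.55
anchor → Form B (Sample 2): y = (19.4/3.1)(18.55 − 16.2) + 72.6 = 87.3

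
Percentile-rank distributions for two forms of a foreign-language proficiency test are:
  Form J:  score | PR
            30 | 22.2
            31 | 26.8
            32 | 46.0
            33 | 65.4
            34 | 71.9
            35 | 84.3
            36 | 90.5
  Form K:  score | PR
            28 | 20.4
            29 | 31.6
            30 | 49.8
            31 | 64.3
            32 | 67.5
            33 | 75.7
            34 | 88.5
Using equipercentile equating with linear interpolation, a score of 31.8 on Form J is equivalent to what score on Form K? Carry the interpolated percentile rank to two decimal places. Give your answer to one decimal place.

PR of 31.8 on Form J: 26.8 + (31.8 − 31)/(32 − 31) × (46.0 − 26.8) = 42.16
On Form K, PR 42.16 falls between score 29 (PR 31.6) and 30 (PR 49.8).
Interpolate: 29 + (42.16 − 31.6)/(49.8 − 31.6) × (30 − 29) = 29.6

29.6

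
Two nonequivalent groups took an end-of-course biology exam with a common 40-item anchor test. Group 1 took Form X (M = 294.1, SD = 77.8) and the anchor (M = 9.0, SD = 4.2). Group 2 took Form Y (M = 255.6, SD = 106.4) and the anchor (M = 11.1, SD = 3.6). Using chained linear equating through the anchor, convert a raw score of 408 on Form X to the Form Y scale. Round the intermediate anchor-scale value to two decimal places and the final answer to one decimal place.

Form X → anchor (Group 1): v = (4.2/77.8)(408 − 294.1) + 9.0 = 15.15
anchor → Form Y (Group 2): y = (106.4/3.6)(15.15 − 11.1) + 255.6 = 375.3

375.3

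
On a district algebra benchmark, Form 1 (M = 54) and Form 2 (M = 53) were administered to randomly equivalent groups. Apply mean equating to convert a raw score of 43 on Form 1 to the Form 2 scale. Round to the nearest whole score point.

42

Mean equating: y = x + (M_Y − M_X) = 43 + (53 − 54) = 42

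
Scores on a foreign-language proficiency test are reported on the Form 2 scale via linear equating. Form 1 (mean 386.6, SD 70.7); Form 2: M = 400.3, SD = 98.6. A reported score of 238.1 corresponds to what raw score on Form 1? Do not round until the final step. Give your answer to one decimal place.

270.3

Invert y = (SD_Y/SD_X)(x − M_X) + M_Y:
x = (SD_X/SD_Y)(y − M_Y) + M_X = (70.7/98.6)(238.1 − 400.3) + 386.6
x = 0.717039 × -162.200 + 386.6 = 270.3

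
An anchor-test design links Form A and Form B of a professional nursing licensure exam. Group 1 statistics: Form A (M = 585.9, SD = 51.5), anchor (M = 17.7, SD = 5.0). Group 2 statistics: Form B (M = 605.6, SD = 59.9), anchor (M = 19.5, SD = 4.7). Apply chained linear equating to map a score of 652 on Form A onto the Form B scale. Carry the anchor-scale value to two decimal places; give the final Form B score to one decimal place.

664.5

Form A → anchor (Group 1): v = (5.0/51.5)(652 − 585.9) + 17.7 = 24.12
anchor → Form B (Group 2): y = (59.9/4.7)(24.12 − 19.5) + 605.6 = 664.5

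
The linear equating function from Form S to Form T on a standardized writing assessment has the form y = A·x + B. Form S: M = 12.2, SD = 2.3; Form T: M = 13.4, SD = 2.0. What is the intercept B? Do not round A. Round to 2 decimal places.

2.79

A = SD_Y / SD_X = 2.0 / 2.3 = 0.869565
B = M_Y − A·M_X = 13.4 − 0.869565 × 12.2 = 2.79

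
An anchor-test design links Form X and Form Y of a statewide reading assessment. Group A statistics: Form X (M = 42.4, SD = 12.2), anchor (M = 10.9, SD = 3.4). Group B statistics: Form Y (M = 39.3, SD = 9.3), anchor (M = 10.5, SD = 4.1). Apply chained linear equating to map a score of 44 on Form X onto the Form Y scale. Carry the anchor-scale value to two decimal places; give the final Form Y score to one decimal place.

Form X → anchor (Group A): v = (3.4/12.2)(44 − 42.4) + 10.9 = 11.35
anchor → Form Y (Group B): y = (9.3/4.1)(11.35 − 10.5) + 39.3 = 41.2

41.2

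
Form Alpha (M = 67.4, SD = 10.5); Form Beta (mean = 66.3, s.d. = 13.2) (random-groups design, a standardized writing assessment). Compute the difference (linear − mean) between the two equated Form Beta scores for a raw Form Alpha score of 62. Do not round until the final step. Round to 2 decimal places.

Mean-equated: 62 + (66.3 − 67.4) = 60.90
Linear-equated: (13.2/10.5)(62 − 67.4) + 66.3 = 59.511
Difference = 59.511 − 60.90 = -1.39

-1.39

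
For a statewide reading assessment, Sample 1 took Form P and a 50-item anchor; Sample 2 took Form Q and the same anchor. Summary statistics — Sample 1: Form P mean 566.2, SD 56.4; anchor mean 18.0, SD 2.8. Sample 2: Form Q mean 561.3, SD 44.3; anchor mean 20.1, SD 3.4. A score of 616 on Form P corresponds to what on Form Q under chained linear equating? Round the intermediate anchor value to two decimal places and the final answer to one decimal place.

Form P → anchor (Sample 1): v = (2.8/56.4)(616 − 566.2) + 18.0 = 20.47
anchor → Form Q (Sample 2): y = (44.3/3.4)(20.47 − 20.1) + 561.3 = 566.1

566.1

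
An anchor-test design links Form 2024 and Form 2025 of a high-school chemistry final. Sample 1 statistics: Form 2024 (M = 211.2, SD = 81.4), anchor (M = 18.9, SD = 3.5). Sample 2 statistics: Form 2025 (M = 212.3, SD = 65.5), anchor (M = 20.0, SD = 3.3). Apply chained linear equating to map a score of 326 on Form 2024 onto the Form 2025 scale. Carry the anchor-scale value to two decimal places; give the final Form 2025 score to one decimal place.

288.5

Form 2024 → anchor (Sample 1): v = (3.5/81.4)(326 − 211.2) + 18.9 = 23.84
anchor → Form 2025 (Sample 2): y = (65.5/3.3)(23.84 − 20.0) + 212.3 = 288.5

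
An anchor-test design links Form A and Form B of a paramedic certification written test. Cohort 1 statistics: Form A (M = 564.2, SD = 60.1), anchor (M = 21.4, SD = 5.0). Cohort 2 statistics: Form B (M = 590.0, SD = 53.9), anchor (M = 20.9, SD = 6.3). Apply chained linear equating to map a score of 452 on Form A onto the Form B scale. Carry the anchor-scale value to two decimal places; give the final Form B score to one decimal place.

Form A → anchor (Cohort 1): v = (5.0/60.1)(452 − 564.2) + 21.4 = 12.07
anchor → Form B (Cohort 2): y = (53.9/6.3)(12.07 − 20.9) + 590.0 = 514.5

514.5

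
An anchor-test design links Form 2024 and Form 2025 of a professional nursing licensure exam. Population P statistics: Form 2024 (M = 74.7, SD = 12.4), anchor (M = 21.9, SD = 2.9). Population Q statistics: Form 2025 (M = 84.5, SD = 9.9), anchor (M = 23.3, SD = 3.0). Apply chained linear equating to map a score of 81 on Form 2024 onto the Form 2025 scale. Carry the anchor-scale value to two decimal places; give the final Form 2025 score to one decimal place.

84.7

Form 2024 → anchor (Population P): v = (2.9/12.4)(81 − 74.7) + 21.9 = 23.37
anchor → Form 2025 (Population Q): y = (9.9/3.0)(23.37 − 23.3) + 84.5 = 84.7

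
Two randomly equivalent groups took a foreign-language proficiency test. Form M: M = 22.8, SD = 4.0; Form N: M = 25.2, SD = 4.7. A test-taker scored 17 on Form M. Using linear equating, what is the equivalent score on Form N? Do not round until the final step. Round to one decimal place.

Linear equating: y = (SD_Y/SD_X)(x − M_X) + M_Y
y = (4.7/4.0)(17 − 22.8) + 25.2
y = 1.175000 × -5.8 + 25.2 = -6.8150 + 25.2 = 18.4

18.4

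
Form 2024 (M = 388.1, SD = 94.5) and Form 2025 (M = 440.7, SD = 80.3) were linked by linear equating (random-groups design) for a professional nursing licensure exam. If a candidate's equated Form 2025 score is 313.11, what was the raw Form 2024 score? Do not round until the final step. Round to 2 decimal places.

237.95

Invert y = (SD_Y/SD_X)(x − M_X) + M_Y:
x = (SD_X/SD_Y)(y − M_Y) + M_X = (94.5/80.3)(313.11 − 440.7) + 388.1
x = 1.176837 × -127.590 + 388.1 = 237.95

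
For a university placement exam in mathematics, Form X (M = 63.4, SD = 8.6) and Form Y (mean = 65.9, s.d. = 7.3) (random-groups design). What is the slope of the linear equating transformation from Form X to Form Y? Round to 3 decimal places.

A = SD_Y / SD_X = 7.3 / 8.6 = 0.849

0.849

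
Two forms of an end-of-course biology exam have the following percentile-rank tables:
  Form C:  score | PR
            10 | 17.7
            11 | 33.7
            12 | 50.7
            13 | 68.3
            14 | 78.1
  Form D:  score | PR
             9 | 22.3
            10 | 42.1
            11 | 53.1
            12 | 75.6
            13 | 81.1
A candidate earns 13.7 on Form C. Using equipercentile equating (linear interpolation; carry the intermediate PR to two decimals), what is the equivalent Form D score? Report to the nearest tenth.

PR of 13.7 on Form C: 68.3 + (13.7 − 13)/(14 − 13) × (78.1 − 68.3) = 75.16
On Form D, PR 75.16 falls between score 11 (PR 53.1) and 12 (PR 75.6).
Interpolate: 11 + (75.16 − 53.1)/(75.6 − 53.1) × (12 − 11) = 12.0

12.0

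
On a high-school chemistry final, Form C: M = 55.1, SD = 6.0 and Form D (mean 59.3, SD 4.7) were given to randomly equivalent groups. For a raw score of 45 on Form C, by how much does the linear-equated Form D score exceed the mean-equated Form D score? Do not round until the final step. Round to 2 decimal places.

Mean-equated: 45 + (59.3 − 55.1) = 49.20
Linear-equated: (4.7/6.0)(45 − 55.1) + 59.3 = 51.388
Difference = 51.388 − 49.20 = 2.19

2.19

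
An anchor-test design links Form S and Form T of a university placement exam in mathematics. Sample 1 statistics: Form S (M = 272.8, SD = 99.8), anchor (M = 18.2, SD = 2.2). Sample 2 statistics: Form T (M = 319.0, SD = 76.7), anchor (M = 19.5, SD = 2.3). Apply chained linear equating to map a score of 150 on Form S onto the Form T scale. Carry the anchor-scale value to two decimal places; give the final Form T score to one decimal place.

185.3

Form S → anchor (Sample 1): v = (2.2/99.8)(150 − 272.8) + 18.2 = 15.49
anchor → Form T (Sample 2): y = (76.7/2.3)(15.49 − 19.5) + 319.0 = 185.3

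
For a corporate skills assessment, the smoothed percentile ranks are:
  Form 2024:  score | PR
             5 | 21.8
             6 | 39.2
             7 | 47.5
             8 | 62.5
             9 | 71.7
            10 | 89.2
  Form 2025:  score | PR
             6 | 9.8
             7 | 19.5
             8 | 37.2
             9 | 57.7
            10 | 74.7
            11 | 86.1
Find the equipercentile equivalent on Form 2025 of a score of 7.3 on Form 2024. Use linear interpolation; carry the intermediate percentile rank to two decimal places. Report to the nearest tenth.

8.7

PR of 7.3 on Form 2024: 47.5 + (7.3 − 7)/(8 − 7) × (62.5 − 47.5) = 52.00
On Form 2025, PR 52.00 falls between score 8 (PR 37.2) and 9 (PR 57.7).
Interpolate: 8 + (52.00 − 37.2)/(57.7 − 37.2) × (9 − 8) = 8.7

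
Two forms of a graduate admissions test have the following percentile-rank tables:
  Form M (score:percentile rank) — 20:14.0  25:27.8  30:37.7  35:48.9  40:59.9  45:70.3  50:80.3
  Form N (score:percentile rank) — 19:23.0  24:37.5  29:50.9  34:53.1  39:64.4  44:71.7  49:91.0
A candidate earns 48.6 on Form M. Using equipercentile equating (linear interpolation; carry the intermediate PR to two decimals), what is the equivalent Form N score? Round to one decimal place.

PR of 48.6 on Form M: 70.3 + (48.6 − 45)/(50 − 45) × (80.3 − 70.3) = 77.50
On Form N, PR 77.50 falls between score 44 (PR 71.7) and 49 (PR 91.0).
Interpolate: 44 + (77.50 − 71.7)/(91.0 − 71.7) × (49 − 44) = 45.5

45.5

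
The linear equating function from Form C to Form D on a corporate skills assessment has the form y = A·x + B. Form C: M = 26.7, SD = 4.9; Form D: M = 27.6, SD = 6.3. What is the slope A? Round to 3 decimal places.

1.286

A = SD_Y / SD_X = 6.3 / 4.9 = 1.286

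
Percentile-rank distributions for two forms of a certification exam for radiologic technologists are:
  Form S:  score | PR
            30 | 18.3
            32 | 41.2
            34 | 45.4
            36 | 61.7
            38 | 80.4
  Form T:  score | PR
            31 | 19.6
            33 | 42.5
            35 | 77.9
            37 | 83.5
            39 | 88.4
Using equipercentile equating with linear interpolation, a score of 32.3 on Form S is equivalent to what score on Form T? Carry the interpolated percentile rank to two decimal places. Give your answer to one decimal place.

PR of 32.3 on Form S: 41.2 + (32.3 − 32)/(34 − 32) × (45.4 − 41.2) = 41.83
On Form T, PR 41.83 falls between score 31 (PR 19.6) and 33 (PR 42.5).
Interpolate: 31 + (41.83 − 19.6)/(42.5 − 19.6) × (33 − 31) = 32.9

32.9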